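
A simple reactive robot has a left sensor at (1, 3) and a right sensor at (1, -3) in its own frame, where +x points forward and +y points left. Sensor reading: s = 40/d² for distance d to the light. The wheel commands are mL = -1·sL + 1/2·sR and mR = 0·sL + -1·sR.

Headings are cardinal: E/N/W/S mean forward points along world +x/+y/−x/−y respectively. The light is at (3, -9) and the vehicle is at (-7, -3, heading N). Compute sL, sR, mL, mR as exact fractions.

left sensor world pos  = (-10, -2); dL² = 218
right sensor world pos = (-4, -2); dR² = 98
sL = 40/218 = 20/109
sR = 40/98 = 20/49
mL = -1·sL + 1/2·sR = 110/5341
mR = 0·sL + -1·sR = -20/49

20/109 20/49 110/5341 -20/49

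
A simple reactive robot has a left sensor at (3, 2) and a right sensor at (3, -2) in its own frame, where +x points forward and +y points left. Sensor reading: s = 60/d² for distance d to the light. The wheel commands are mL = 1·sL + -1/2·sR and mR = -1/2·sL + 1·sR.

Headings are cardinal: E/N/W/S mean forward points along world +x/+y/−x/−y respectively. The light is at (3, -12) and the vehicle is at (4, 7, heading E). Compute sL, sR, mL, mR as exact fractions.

60/457 12/61 918/27877 3654/27877

left sensor world pos  = (7, 9); dL² = 457
right sensor world pos = (7, 5); dR² = 305
sL = 60/457 = 60/457
sR = 60/305 = 12/61
mL = 1·sL + -1/2·sR = 918/27877
mR = -1/2·sL + 1·sR = 3654/27877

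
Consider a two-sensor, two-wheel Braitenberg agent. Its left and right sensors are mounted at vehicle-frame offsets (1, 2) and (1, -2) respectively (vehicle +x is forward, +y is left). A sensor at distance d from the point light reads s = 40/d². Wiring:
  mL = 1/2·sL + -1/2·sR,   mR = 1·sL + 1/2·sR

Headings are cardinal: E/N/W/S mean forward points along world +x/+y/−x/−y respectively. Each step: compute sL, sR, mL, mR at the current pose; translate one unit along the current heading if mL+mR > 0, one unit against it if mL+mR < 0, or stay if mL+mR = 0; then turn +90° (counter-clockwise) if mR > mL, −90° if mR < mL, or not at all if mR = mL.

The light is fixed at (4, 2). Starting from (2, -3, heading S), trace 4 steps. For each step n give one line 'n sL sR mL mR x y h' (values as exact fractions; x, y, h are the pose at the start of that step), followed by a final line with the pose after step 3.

0 10/9 10/13 20/117 175/117 2 -3 S
1 40/17 8/13 192/221 588/221 2 -4 E
2 20/17 20/13 -40/221 430/221 3 -4 N
3 40/53 40/13 -800/689 1580/689 3 -3 W
final 2 -3 S

n=0: pose=(2,-3,S); sL=10/9, sR=10/13; mL=20/117, mR=175/117; mL+mR=5/3 → advance +1; mR−mL=155/117 → turn +1·90°
n=1: pose=(2,-4,E); sL=40/17, sR=8/13; mL=192/221, mR=588/221; mL+mR=60/17 → advance +1; mR−mL=396/221 → turn +1·90°
n=2: pose=(3,-4,N); sL=20/17, sR=20/13; mL=-40/221, mR=430/221; mL+mR=30/17 → advance +1; mR−mL=470/221 → turn +1·90°
n=3: pose=(3,-3,W); sL=40/53, sR=40/13; mL=-800/689, mR=1580/689; mL+mR=60/53 → advance +1; mR−mL=2380/689 → turn +1·90°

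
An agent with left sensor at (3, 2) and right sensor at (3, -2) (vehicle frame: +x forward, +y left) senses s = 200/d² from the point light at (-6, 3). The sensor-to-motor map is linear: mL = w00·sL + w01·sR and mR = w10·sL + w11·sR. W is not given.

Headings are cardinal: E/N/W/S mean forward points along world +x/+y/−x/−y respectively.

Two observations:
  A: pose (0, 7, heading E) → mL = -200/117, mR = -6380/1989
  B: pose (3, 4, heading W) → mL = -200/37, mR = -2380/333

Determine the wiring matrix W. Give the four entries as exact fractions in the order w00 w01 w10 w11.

obs A: pose=(0,7,E) → sL=200/117, sR=40/17, mL=-200/117, mR=-6380/1989
obs B: pose=(3,4,W) → sL=200/37, sR=40/9, mL=-200/37, mR=-2380/333
sensor matrix S = [[200/117, 40/17], [200/37, 40/9]]; det S = -3392000/662337
solve [mL_A; mL_B] = S·[w00; w01] and [mR_A; mR_B] = S·[w10; w11]:
  w00 = -1, w01 = 0, w10 = -1/2, w11 = -1

-1 0 -1/2 -1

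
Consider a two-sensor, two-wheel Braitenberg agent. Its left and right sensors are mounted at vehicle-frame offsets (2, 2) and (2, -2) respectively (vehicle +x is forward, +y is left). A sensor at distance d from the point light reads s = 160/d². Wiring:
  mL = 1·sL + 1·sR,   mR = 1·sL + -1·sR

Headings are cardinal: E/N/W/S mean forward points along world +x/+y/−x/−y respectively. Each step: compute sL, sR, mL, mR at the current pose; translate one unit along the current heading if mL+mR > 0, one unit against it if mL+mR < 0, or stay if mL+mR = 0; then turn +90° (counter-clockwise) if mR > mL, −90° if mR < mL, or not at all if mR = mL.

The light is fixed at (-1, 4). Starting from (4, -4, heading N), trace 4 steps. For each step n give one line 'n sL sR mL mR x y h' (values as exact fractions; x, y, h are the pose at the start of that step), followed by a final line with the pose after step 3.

0 32/9 32/17 832/153 256/153 4 -4 N
1 80/37 16/13 1632/481 448/481 4 -3 E
2 32/29 160/97 7744/2813 -1536/2813 5 -3 S
3 40/29 40/13 1680/377 -640/377 5 -4 W
final 4 -4 N

n=0: pose=(4,-4,N); sL=32/9, sR=32/17; mL=832/153, mR=256/153; mL+mR=64/9 → advance +1; mR−mL=-64/17 → turn -1·90°
n=1: pose=(4,-3,E); sL=80/37, sR=16/13; mL=1632/481, mR=448/481; mL+mR=160/37 → advance +1; mR−mL=-32/13 → turn -1·90°
n=2: pose=(5,-3,S); sL=32/29, sR=160/97; mL=7744/2813, mR=-1536/2813; mL+mR=64/29 → advance +1; mR−mL=-320/97 → turn -1·90°
n=3: pose=(5,-4,W); sL=40/29, sR=40/13; mL=1680/377, mR=-640/377; mL+mR=80/29 → advance +1; mR−mL=-80/13 → turn -1·90°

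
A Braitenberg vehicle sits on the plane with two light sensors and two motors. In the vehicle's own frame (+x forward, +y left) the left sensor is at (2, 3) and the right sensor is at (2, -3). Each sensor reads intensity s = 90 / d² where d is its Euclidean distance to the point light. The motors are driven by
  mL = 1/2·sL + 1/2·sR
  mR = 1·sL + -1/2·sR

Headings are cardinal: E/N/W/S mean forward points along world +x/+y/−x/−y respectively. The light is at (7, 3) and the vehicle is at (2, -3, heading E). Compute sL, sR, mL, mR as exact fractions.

left sensor world pos  = (4, 0); dL² = 18
right sensor world pos = (4, -6); dR² = 90
sL = 90/18 = 5
sR = 90/90 = 1
mL = 1/2·sL + 1/2·sR = 3
mR = 1·sL + -1/2·sR = 9/2

5 1 3 9/2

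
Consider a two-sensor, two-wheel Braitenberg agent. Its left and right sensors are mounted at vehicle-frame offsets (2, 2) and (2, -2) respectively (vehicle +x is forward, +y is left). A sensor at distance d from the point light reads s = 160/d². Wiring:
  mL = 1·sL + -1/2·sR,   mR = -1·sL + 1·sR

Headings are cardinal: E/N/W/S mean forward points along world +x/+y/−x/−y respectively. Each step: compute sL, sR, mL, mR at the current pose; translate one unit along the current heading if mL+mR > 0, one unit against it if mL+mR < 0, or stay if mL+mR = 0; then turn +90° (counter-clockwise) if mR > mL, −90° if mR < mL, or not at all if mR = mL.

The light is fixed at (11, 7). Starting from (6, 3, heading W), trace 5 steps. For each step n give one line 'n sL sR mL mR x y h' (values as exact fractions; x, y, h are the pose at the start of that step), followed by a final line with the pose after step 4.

0 32/17 160/53 336/901 1024/901 6 3 W
1 40/13 8/5 148/65 -96/65 5 3 S
2 160/113 160/73 2640/8249 6400/8249 5 2 W
3 80/37 16/13 744/481 -448/481 4 2 S
4 32/29 160/97 784/2813 1536/2813 4 1 W
final 3 1 S

n=0: pose=(6,3,W); sL=32/17, sR=160/53; mL=336/901, mR=1024/901; mL+mR=80/53 → advance +1; mR−mL=688/901 → turn +1·90°
n=1: pose=(5,3,S); sL=40/13, sR=8/5; mL=148/65, mR=-96/65; mL+mR=4/5 → advance +1; mR−mL=-244/65 → turn -1·90°
n=2: pose=(5,2,W); sL=160/113, sR=160/73; mL=2640/8249, mR=6400/8249; mL+mR=80/73 → advance +1; mR−mL=3760/8249 → turn +1·90°
n=3: pose=(4,2,S); sL=80/37, sR=16/13; mL=744/481, mR=-448/481; mL+mR=8/13 → advance +1; mR−mL=-1192/481 → turn -1·90°
n=4: pose=(4,1,W); sL=32/29, sR=160/97; mL=784/2813, mR=1536/2813; mL+mR=80/97 → advance +1; mR−mL=752/2813 → turn +1·90°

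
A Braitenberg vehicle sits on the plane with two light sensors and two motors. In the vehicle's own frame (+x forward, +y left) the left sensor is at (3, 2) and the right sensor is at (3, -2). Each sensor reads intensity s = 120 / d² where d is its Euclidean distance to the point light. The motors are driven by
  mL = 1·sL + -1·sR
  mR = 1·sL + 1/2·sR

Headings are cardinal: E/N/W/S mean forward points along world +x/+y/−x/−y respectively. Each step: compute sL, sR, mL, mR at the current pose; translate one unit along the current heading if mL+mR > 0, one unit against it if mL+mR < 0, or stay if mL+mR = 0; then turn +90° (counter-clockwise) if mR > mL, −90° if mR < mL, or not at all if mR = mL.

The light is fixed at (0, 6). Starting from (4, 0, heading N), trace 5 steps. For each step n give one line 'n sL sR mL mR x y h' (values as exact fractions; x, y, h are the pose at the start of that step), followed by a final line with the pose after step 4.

n=0: pose=(4,0,N); sL=120/13, sR=8/3; mL=256/39, mR=412/39; mL+mR=668/39 → advance +1; mR−mL=4 → turn +1·90°
n=1: pose=(4,1,W); sL=12/5, sR=12; mL=-48/5, mR=42/5; mL+mR=-6/5 → advance -1; mR−mL=18 → turn +1·90°
n=2: pose=(5,1,S); sL=120/113, sR=120/73; mL=-4800/8249, mR=15540/8249; mL+mR=10740/8249 → advance +1; mR−mL=180/73 → turn +1·90°
n=3: pose=(5,0,E); sL=3/2, sR=15/16; mL=9/16, mR=63/32; mL+mR=81/32 → advance +1; mR−mL=45/32 → turn +1·90°
n=4: pose=(6,0,N); sL=24/5, sR=120/73; mL=1152/365, mR=2052/365; mL+mR=3204/365 → advance +1; mR−mL=180/73 → turn +1·90°

0 120/13 8/3 256/39 412/39 4 0 N
1 12/5 12 -48/5 42/5 4 1 W
2 120/113 120/73 -4800/8249 15540/8249 5 1 S
3 3/2 15/16 9/16 63/32 5 0 E
4 24/5 120/73 1152/365 2052/365 6 0 N
final 6 1 W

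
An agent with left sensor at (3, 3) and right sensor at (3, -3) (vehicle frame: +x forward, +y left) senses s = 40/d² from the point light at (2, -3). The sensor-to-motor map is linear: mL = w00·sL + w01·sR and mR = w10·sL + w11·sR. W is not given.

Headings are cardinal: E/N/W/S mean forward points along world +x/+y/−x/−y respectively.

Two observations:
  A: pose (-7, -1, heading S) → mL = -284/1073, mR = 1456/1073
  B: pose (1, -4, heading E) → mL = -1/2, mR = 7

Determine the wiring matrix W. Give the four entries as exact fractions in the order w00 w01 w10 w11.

-1/2 1 1 1

obs A: pose=(-7,-1,S) → sL=40/37, sR=8/29, mL=-284/1073, mR=1456/1073
obs B: pose=(1,-4,E) → sL=5, sR=2, mL=-1/2, mR=7
sensor matrix S = [[40/37, 8/29], [5, 2]]; det S = 840/1073
solve [mL_A; mL_B] = S·[w00; w01] and [mR_A; mR_B] = S·[w10; w11]:
  w00 = -1/2, w01 = 1, w10 = 1, w11 = 1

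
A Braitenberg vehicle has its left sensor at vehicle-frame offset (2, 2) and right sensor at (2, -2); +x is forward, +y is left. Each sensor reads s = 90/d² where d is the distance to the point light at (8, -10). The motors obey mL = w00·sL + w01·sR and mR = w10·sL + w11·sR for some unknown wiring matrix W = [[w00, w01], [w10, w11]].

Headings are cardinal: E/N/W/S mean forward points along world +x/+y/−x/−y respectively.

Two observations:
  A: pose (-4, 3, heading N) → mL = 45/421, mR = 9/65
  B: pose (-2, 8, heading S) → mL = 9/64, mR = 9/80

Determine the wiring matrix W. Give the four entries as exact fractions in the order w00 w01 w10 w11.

1/2 0 0 1/2

obs A: pose=(-4,3,N) → sL=90/421, sR=18/65, mL=45/421, mR=9/65
obs B: pose=(-2,8,S) → sL=9/32, sR=9/40, mL=9/64, mR=9/80
sensor matrix S = [[90/421, 18/65], [9/32, 9/40]]; det S = -13041/437840
solve [mL_A; mL_B] = S·[w00; w01] and [mR_A; mR_B] = S·[w10; w11]:
  w00 = 1/2, w01 = 0, w10 = 0, w11 = 1/2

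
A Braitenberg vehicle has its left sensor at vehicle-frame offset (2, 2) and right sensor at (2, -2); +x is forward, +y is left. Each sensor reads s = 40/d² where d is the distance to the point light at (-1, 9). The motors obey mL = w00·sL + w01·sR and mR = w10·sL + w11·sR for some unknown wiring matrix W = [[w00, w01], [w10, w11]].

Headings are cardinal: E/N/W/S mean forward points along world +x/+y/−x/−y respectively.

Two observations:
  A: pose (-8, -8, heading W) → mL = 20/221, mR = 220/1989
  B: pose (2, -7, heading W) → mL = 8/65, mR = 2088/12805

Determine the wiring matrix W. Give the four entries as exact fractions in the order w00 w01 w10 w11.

obs A: pose=(-8,-8,W) → sL=20/221, sR=20/153, mL=20/221, mR=220/1989
obs B: pose=(2,-7,W) → sL=8/65, sR=40/197, mL=8/65, mR=2088/12805
sensor matrix S = [[20/221, 20/153], [8/65, 40/197]]; det S = 896/391833
solve [mL_A; mL_B] = S·[w00; w01] and [mR_A; mR_B] = S·[w10; w11]:
  w00 = 1, w01 = 0, w10 = 1/2, w11 = 1/2

1 0 1/2 1/2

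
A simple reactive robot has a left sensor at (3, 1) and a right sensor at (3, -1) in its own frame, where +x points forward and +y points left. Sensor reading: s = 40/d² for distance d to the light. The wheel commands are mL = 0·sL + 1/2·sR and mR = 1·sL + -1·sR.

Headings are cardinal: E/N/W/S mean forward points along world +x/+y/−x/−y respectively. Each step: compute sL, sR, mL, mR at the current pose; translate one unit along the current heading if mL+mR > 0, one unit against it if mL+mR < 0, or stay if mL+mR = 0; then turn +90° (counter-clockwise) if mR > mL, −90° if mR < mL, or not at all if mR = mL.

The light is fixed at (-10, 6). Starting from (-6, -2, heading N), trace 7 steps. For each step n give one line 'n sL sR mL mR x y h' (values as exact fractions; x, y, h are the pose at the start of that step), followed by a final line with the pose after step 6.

n=0: pose=(-6,-2,N); sL=20/17, sR=4/5; mL=2/5, mR=32/85; mL+mR=66/85 → advance +1; mR−mL=-2/85 → turn -1·90°
n=1: pose=(-6,-1,E); sL=8/17, sR=40/113; mL=20/113, mR=224/1921; mL+mR=564/1921 → advance +1; mR−mL=-116/1921 → turn -1·90°
n=2: pose=(-5,-1,S); sL=5/17, sR=10/29; mL=5/29, mR=-25/493; mL+mR=60/493 → advance +1; mR−mL=-110/493 → turn -1·90°
n=3: pose=(-5,-2,W); sL=8/17, sR=40/53; mL=20/53, mR=-256/901; mL+mR=84/901 → advance +1; mR−mL=-596/901 → turn -1·90°
n=4: pose=(-6,-2,N); sL=20/17, sR=4/5; mL=2/5, mR=32/85; mL+mR=66/85 → advance +1; mR−mL=-2/85 → turn -1·90°
n=5: pose=(-6,-1,E); sL=8/17, sR=40/113; mL=20/113, mR=224/1921; mL+mR=564/1921 → advance +1; mR−mL=-116/1921 → turn -1·90°
n=6: pose=(-5,-1,S); sL=5/17, sR=10/29; mL=5/29, mR=-25/493; mL+mR=60/493 → advance +1; mR−mL=-110/493 → turn -1·90°

0 20/17 4/5 2/5 32/85 -6 -2 N
1 8/17 40/113 20/113 224/1921 -6 -1 E
2 5/17 10/29 5/29 -25/493 -5 -1 S
3 8/17 40/53 20/53 -256/901 -5 -2 W
4 20/17 4/5 2/5 32/85 -6 -2 N
5 8/17 40/113 20/113 224/1921 -6 -1 E
6 5/17 10/29 5/29 -25/493 -5 -1 S
final -5 -2 W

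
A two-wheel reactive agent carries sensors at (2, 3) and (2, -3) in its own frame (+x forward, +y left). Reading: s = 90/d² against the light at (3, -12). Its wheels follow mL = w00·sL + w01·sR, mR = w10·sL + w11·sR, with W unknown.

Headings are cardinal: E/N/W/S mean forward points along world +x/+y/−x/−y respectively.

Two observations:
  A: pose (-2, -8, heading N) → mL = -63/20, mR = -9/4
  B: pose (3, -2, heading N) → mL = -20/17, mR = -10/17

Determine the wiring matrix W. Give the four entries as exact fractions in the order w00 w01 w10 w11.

obs A: pose=(-2,-8,N) → sL=9/10, sR=9/4, mL=-63/20, mR=-9/4
obs B: pose=(3,-2,N) → sL=10/17, sR=10/17, mL=-20/17, mR=-10/17
sensor matrix S = [[9/10, 9/4], [10/17, 10/17]]; det S = -27/34
solve [mL_A; mL_B] = S·[w00; w01] and [mR_A; mR_B] = S·[w10; w11]:
  w00 = -1, w01 = -1, w10 = 0, w11 = -1

-1 -1 0 -1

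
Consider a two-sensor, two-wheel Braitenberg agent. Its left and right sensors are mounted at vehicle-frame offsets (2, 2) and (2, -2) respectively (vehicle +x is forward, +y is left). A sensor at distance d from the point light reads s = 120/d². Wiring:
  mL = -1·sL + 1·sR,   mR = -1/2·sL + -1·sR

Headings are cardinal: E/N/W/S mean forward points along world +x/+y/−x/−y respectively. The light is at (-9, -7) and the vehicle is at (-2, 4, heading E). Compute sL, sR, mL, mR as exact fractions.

left sensor world pos  = (0, 6); dL² = 250
right sensor world pos = (0, 2); dR² = 162
sL = 120/250 = 12/25
sR = 120/162 = 20/27
mL = -1·sL + 1·sR = 176/675
mR = -1/2·sL + -1·sR = -662/675

12/25 20/27 176/675 -662/675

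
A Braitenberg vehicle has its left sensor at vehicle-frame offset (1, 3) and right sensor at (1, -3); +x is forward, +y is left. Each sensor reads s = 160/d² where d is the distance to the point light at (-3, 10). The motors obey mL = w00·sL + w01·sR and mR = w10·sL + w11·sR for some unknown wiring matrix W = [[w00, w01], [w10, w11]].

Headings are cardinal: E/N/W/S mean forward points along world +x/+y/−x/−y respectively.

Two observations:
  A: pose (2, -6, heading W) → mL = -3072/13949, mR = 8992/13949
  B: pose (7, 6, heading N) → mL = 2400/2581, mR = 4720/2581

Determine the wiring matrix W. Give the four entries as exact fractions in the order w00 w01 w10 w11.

obs A: pose=(2,-6,W) → sL=160/377, sR=32/37, mL=-3072/13949, mR=8992/13949
obs B: pose=(7,6,N) → sL=80/29, sR=80/89, mL=2400/2581, mR=4720/2581
sensor matrix S = [[160/377, 32/37], [80/29, 80/89]]; det S = -2488320/1241461
solve [mL_A; mL_B] = S·[w00; w01] and [mR_A; mR_B] = S·[w10; w11]:
  w00 = 1/2, w01 = -1/2, w10 = 1/2, w11 = 1/2

1/2 -1/2 1/2 1/2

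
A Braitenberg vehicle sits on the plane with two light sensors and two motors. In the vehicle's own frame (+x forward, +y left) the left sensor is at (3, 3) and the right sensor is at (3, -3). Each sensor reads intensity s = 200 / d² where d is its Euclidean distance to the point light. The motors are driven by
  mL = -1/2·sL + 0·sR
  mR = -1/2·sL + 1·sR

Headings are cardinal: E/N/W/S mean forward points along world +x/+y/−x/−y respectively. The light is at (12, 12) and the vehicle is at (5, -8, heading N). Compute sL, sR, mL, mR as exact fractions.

200/389 40/61 -100/389 9460/23729

left sensor world pos  = (2, -5); dL² = 389
right sensor world pos = (8, -5); dR² = 305
sL = 200/389 = 200/389
sR = 200/305 = 40/61
mL = -1/2·sL + 0·sR = -100/389
mR = -1/2·sL + 1·sR = 9460/23729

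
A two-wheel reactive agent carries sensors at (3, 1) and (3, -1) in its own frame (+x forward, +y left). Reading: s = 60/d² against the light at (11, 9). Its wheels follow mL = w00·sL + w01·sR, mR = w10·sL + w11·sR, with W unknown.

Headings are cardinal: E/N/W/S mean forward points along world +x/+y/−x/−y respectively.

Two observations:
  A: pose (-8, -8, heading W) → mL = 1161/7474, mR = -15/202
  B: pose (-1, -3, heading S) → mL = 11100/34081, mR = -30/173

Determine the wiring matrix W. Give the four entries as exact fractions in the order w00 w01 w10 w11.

obs A: pose=(-8,-8,W) → sL=15/202, sR=3/37, mL=1161/7474, mR=-15/202
obs B: pose=(-1,-3,S) → sL=30/173, sR=30/197, mL=11100/34081, mR=-30/173
sensor matrix S = [[15/202, 3/37], [30/173, 30/197]]; det S = -350505/127360697
solve [mL_A; mL_B] = S·[w00; w01] and [mR_A; mR_B] = S·[w10; w11]:
  w00 = 1, w01 = 1, w10 = -1, w11 = 0

1 1 -1 0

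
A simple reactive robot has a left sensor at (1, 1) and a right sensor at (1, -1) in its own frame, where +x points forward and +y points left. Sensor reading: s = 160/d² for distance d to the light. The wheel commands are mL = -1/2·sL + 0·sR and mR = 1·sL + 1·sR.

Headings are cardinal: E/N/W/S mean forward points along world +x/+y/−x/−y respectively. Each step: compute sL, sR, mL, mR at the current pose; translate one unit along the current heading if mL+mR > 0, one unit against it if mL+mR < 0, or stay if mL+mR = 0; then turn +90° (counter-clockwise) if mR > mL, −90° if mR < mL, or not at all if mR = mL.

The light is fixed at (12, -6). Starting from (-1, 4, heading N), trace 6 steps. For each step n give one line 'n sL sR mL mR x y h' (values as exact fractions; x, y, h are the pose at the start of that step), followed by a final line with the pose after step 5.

n=0: pose=(-1,4,N); sL=160/317, sR=32/53; mL=-80/317, mR=18624/16801; mL+mR=14384/16801 → advance +1; mR−mL=22864/16801 → turn +1·90°
n=1: pose=(-1,5,W); sL=20/37, sR=8/17; mL=-10/37, mR=636/629; mL+mR=466/629 → advance +1; mR−mL=806/629 → turn +1·90°
n=2: pose=(-2,5,S); sL=160/269, sR=32/65; mL=-80/269, mR=19008/17485; mL+mR=13808/17485 → advance +1; mR−mL=24208/17485 → turn +1·90°
n=3: pose=(-2,4,E); sL=16/29, sR=16/25; mL=-8/29, mR=864/725; mL+mR=664/725 → advance +1; mR−mL=1064/725 → turn +1·90°
n=4: pose=(-1,4,N); sL=160/317, sR=32/53; mL=-80/317, mR=18624/16801; mL+mR=14384/16801 → advance +1; mR−mL=22864/16801 → turn +1·90°
n=5: pose=(-1,5,W); sL=20/37, sR=8/17; mL=-10/37, mR=636/629; mL+mR=466/629 → advance +1; mR−mL=806/629 → turn +1·90°

0 160/317 32/53 -80/317 18624/16801 -1 4 N
1 20/37 8/17 -10/37 636/629 -1 5 W
2 160/269 32/65 -80/269 19008/17485 -2 5 S
3 16/29 16/25 -8/29 864/725 -2 4 E
4 160/317 32/53 -80/317 18624/16801 -1 4 N
5 20/37 8/17 -10/37 636/629 -1 5 W
final -2 5 S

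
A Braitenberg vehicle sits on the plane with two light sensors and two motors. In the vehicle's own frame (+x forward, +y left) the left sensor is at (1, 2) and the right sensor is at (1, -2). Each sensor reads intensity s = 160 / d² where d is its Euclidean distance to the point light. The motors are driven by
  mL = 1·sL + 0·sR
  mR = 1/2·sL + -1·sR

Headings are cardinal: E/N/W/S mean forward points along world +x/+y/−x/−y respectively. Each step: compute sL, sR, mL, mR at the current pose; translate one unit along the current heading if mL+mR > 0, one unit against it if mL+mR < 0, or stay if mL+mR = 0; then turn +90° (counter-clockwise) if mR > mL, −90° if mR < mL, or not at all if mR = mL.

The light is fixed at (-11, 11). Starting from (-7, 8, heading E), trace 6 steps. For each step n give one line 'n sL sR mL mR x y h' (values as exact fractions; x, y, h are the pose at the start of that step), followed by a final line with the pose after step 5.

n=0: pose=(-7,8,E); sL=80/13, sR=16/5; mL=80/13, mR=-8/65; mL+mR=392/65 → advance +1; mR−mL=-408/65 → turn -1·90°
n=1: pose=(-6,8,S); sL=32/13, sR=32/5; mL=32/13, mR=-336/65; mL+mR=-176/65 → advance -1; mR−mL=-496/65 → turn -1·90°
n=2: pose=(-6,9,W); sL=5, sR=10; mL=5, mR=-15/2; mL+mR=-5/2 → advance -1; mR−mL=-25/2 → turn -1·90°
n=3: pose=(-5,9,N); sL=160/17, sR=32/13; mL=160/17, mR=496/221; mL+mR=2576/221 → advance +1; mR−mL=-1584/221 → turn -1·90°
n=4: pose=(-5,10,E); sL=16/5, sR=80/29; mL=16/5, mR=-168/145; mL+mR=296/145 → advance +1; mR−mL=-632/145 → turn -1·90°
n=5: pose=(-4,10,S); sL=32/17, sR=160/29; mL=32/17, mR=-2256/493; mL+mR=-1328/493 → advance -1; mR−mL=-3184/493 → turn -1·90°

0 80/13 16/5 80/13 -8/65 -7 8 E
1 32/13 32/5 32/13 -336/65 -6 8 S
2 5 10 5 -15/2 -6 9 W
3 160/17 32/13 160/17 496/221 -5 9 N
4 16/5 80/29 16/5 -168/145 -5 10 E
5 32/17 160/29 32/17 -2256/493 -4 10 S
final -4 11 W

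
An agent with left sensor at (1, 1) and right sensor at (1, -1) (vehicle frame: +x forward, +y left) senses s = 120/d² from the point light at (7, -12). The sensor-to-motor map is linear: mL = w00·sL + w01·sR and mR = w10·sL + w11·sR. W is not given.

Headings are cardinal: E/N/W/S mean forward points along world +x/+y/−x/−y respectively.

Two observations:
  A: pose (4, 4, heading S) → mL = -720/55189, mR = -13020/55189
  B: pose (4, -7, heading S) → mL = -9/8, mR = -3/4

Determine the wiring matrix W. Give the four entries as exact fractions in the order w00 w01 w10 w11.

obs A: pose=(4,4,S) → sL=120/229, sR=120/241, mL=-720/55189, mR=-13020/55189
obs B: pose=(4,-7,S) → sL=6, sR=15/4, mL=-9/8, mR=-3/4
sensor matrix S = [[120/229, 120/241], [6, 15/4]]; det S = -56430/55189
solve [mL_A; mL_B] = S·[w00; w01] and [mR_A; mR_B] = S·[w10; w11]:
  w00 = -1/2, w01 = 1/2, w10 = 1/2, w11 = -1

-1/2 1/2 1/2 -1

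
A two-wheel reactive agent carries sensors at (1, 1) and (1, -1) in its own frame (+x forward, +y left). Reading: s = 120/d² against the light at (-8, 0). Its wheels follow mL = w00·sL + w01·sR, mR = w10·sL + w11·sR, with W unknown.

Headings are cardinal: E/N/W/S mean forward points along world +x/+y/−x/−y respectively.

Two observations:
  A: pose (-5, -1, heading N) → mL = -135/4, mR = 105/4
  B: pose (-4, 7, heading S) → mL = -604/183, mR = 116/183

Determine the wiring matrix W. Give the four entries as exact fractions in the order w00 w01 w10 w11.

obs A: pose=(-5,-1,N) → sL=30, sR=15/2, mL=-135/4, mR=105/4
obs B: pose=(-4,7,S) → sL=120/61, sR=8/3, mL=-604/183, mR=116/183
sensor matrix S = [[30, 15/2], [120/61, 8/3]]; det S = 3980/61
solve [mL_A; mL_B] = S·[w00; w01] and [mR_A; mR_B] = S·[w10; w11]:
  w00 = -1, w01 = -1/2, w10 = 1, w11 = -1/2

-1 -1/2 1 -1/2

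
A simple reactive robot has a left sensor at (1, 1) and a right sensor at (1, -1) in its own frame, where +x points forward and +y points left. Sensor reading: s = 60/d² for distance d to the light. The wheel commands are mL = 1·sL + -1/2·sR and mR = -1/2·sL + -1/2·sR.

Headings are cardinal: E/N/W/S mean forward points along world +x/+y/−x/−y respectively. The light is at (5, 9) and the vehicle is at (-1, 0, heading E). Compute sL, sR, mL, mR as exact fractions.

left sensor world pos  = (0, 1); dL² = 89
right sensor world pos = (0, -1); dR² = 125
sL = 60/89 = 60/89
sR = 60/125 = 12/25
mL = 1·sL + -1/2·sR = 966/2225
mR = -1/2·sL + -1/2·sR = -1284/2225

60/89 12/25 966/2225 -1284/2225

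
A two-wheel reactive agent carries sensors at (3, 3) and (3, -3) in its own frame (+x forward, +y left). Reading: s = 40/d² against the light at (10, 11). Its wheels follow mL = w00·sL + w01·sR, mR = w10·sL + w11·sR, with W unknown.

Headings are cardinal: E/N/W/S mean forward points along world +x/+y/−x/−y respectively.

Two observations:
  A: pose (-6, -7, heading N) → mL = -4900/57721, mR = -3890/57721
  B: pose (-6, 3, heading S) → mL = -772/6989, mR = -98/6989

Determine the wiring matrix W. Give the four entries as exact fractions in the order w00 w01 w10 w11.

obs A: pose=(-6,-7,N) → sL=20/293, sR=20/197, mL=-4900/57721, mR=-3890/57721
obs B: pose=(-6,3,S) → sL=4/29, sR=20/241, mL=-772/6989, mR=-98/6989
sensor matrix S = [[20/293, 20/197], [4/29, 20/241]]; det S = -3363840/403412069
solve [mL_A; mL_B] = S·[w00; w01] and [mR_A; mR_B] = S·[w10; w11]:
  w00 = -1/2, w01 = -1/2, w10 = 1/2, w11 = -1

-1/2 -1/2 1/2 -1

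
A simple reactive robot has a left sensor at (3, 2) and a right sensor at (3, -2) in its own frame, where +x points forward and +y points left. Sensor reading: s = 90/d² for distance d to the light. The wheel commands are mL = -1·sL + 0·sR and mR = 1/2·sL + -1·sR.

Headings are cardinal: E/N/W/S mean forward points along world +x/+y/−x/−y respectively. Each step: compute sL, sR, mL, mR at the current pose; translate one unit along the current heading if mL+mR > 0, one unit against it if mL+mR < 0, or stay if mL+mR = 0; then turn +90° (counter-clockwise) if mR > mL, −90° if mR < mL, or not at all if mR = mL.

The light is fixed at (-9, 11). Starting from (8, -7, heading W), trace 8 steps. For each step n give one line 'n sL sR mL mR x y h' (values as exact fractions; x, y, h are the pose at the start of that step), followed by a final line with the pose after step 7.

0 45/298 45/226 -45/298 -8325/67348 8 -7 W
1 90/841 90/697 -90/841 -44325/586177 9 -7 S
2 5/37 45/401 -5/37 -1325/29674 9 -6 E
3 90/421 90/557 -90/421 -12825/234497 8 -6 N
4 45/298 45/226 -45/298 -8325/67348 8 -7 W
5 90/841 90/697 -90/841 -44325/586177 9 -7 S
6 5/37 45/401 -5/37 -1325/29674 9 -6 E
7 90/421 90/557 -90/421 -12825/234497 8 -6 N
final 8 -7 W

n=0: pose=(8,-7,W); sL=45/298, sR=45/226; mL=-45/298, mR=-8325/67348; mL+mR=-18495/67348 → advance -1; mR−mL=1845/67348 → turn +1·90°
n=1: pose=(9,-7,S); sL=90/841, sR=90/697; mL=-90/841, mR=-44325/586177; mL+mR=-107055/586177 → advance -1; mR−mL=18405/586177 → turn +1·90°
n=2: pose=(9,-6,E); sL=5/37, sR=45/401; mL=-5/37, mR=-1325/29674; mL+mR=-5335/29674 → advance -1; mR−mL=2685/29674 → turn +1·90°
n=3: pose=(8,-6,N); sL=90/421, sR=90/557; mL=-90/421, mR=-12825/234497; mL+mR=-62955/234497 → advance -1; mR−mL=37305/234497 → turn +1·90°
n=4: pose=(8,-7,W); sL=45/298, sR=45/226; mL=-45/298, mR=-8325/67348; mL+mR=-18495/67348 → advance -1; mR−mL=1845/67348 → turn +1·90°
n=5: pose=(9,-7,S); sL=90/841, sR=90/697; mL=-90/841, mR=-44325/586177; mL+mR=-107055/586177 → advance -1; mR−mL=18405/586177 → turn +1·90°
n=6: pose=(9,-6,E); sL=5/37, sR=45/401; mL=-5/37, mR=-1325/29674; mL+mR=-5335/29674 → advance -1; mR−mL=2685/29674 → turn +1·90°
n=7: pose=(8,-6,N); sL=90/421, sR=90/557; mL=-90/421, mR=-12825/234497; mL+mR=-62955/234497 → advance -1; mR−mL=37305/234497 → turn +1·90°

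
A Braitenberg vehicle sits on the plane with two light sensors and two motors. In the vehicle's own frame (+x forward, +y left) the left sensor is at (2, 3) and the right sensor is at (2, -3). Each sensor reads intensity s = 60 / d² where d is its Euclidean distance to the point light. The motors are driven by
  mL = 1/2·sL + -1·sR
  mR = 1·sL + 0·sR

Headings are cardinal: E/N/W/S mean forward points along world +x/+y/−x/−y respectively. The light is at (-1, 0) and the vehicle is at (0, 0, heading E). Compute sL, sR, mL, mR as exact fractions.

left sensor world pos  = (2, 3); dL² = 18
right sensor world pos = (2, -3); dR² = 18
sL = 60/18 = 10/3
sR = 60/18 = 10/3
mL = 1/2·sL + -1·sR = -5/3
mR = 1·sL + 0·sR = 10/3

10/3 10/3 -5/3 10/3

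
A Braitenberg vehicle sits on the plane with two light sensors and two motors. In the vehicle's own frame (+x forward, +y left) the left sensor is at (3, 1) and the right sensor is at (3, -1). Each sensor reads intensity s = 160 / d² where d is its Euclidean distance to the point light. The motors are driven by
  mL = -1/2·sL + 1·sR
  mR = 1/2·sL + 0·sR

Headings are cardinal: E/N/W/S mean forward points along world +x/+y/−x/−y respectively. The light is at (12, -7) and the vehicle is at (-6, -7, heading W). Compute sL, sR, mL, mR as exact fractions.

80/221 80/221 40/221 40/221

left sensor world pos  = (-9, -8); dL² = 442
right sensor world pos = (-9, -6); dR² = 442
sL = 160/442 = 80/221
sR = 160/442 = 80/221
mL = -1/2·sL + 1·sR = 40/221
mR = 1/2·sL + 0·sR = 40/221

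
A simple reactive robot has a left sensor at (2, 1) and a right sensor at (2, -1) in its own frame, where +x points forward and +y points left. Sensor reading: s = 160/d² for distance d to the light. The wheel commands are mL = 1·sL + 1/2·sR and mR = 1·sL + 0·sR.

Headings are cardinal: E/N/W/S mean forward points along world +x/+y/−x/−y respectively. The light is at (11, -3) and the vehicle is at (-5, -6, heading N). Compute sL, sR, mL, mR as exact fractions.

left sensor world pos  = (-6, -4); dL² = 290
right sensor world pos = (-4, -4); dR² = 226
sL = 160/290 = 16/29
sR = 160/226 = 80/113
mL = 1·sL + 1/2·sR = 2968/3277
mR = 1·sL + 0·sR = 16/29

16/29 80/113 2968/3277 16/29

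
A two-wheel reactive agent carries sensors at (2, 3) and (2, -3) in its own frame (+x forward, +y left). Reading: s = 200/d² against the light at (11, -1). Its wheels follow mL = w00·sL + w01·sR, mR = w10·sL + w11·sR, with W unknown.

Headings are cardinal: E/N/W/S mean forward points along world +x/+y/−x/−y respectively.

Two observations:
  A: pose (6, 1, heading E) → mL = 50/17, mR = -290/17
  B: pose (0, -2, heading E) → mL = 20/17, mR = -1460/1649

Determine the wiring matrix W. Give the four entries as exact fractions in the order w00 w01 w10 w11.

1/2 0 1/2 -1

obs A: pose=(6,1,E) → sL=100/17, sR=20, mL=50/17, mR=-290/17
obs B: pose=(0,-2,E) → sL=40/17, sR=200/97, mL=20/17, mR=-1460/1649
sensor matrix S = [[100/17, 20], [40/17, 200/97]]; det S = -57600/1649
solve [mL_A; mL_B] = S·[w00; w01] and [mR_A; mR_B] = S·[w10; w11]:
  w00 = 1/2, w01 = 0, w10 = 1/2, w11 = -1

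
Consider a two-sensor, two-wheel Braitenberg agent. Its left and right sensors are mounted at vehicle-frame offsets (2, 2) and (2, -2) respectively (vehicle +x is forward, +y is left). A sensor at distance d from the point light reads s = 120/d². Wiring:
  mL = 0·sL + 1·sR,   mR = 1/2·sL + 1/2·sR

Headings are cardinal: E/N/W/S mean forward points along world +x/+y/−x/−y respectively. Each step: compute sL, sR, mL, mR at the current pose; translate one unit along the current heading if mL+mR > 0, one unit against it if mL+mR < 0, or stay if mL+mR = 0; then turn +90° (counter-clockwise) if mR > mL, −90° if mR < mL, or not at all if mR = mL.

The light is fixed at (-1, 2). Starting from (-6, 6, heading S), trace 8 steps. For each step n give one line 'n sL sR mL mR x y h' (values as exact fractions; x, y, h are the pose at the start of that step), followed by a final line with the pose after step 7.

n=0: pose=(-6,6,S); sL=120/13, sR=120/53; mL=120/53, mR=3960/689; mL+mR=5520/689 → advance +1; mR−mL=2400/689 → turn +1·90°
n=1: pose=(-6,5,E); sL=60/17, sR=12; mL=12, mR=132/17; mL+mR=336/17 → advance +1; mR−mL=-72/17 → turn -1·90°
n=2: pose=(-5,5,S); sL=24, sR=120/37; mL=120/37, mR=504/37; mL+mR=624/37 → advance +1; mR−mL=384/37 → turn +1·90°
n=3: pose=(-5,4,E); sL=6, sR=30; mL=30, mR=18; mL+mR=48 → advance +1; mR−mL=-12 → turn -1·90°
n=4: pose=(-4,4,S); sL=120, sR=24/5; mL=24/5, mR=312/5; mL+mR=336/5 → advance +1; mR−mL=288/5 → turn +1·90°
n=5: pose=(-4,3,E); sL=12, sR=60; mL=60, mR=36; mL+mR=96 → advance +1; mR−mL=-24 → turn -1·90°
n=6: pose=(-3,3,S); sL=120, sR=120/17; mL=120/17, mR=1080/17; mL+mR=1200/17 → advance +1; mR−mL=960/17 → turn +1·90°
n=7: pose=(-3,2,E); sL=30, sR=30; mL=30, mR=30; mL+mR=60 → advance +1; mR−mL=0 → turn +0·90°

0 120/13 120/53 120/53 3960/689 -6 6 S
1 60/17 12 12 132/17 -6 5 E
2 24 120/37 120/37 504/37 -5 5 S
3 6 30 30 18 -5 4 E
4 120 24/5 24/5 312/5 -4 4 S
5 12 60 60 36 -4 3 E
6 120 120/17 120/17 1080/17 -3 3 S
7 30 30 30 30 -3 2 E
final -2 2 E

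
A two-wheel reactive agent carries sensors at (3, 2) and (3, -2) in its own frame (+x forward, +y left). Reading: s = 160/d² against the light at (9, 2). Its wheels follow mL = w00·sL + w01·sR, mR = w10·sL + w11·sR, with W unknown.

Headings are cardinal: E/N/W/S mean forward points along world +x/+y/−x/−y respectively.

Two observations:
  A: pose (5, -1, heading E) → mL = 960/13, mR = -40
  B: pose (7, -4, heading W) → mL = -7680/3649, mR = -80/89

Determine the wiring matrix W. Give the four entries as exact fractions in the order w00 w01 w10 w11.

1 -1 -1/2 0

obs A: pose=(5,-1,E) → sL=80, sR=80/13, mL=960/13, mR=-40
obs B: pose=(7,-4,W) → sL=160/89, sR=160/41, mL=-7680/3649, mR=-80/89
sensor matrix S = [[80, 80/13], [160/89, 160/41]]; det S = 14284800/47437
solve [mL_A; mL_B] = S·[w00; w01] and [mR_A; mR_B] = S·[w10; w11]:
  w00 = 1, w01 = -1, w10 = -1/2, w11 = 0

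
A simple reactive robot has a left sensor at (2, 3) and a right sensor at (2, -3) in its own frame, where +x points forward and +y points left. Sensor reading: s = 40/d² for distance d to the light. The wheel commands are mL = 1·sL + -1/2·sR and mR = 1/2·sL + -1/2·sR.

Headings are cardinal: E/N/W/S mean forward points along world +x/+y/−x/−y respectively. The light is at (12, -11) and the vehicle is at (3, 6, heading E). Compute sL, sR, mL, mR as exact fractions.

left sensor world pos  = (5, 9); dL² = 449
right sensor world pos = (5, 3); dR² = 245
sL = 40/449 = 40/449
sR = 40/245 = 8/49
mL = 1·sL + -1/2·sR = 164/22001
mR = 1/2·sL + -1/2·sR = -816/22001

40/449 8/49 164/22001 -816/22001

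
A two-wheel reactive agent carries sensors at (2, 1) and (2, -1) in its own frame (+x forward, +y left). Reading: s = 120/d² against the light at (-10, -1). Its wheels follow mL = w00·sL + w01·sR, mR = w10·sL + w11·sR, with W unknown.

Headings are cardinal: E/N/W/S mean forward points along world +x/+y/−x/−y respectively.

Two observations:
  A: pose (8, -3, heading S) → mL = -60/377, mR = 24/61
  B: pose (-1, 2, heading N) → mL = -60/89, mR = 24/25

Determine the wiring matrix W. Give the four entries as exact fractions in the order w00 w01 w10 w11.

-1/2 0 0 1

obs A: pose=(8,-3,S) → sL=120/377, sR=24/61, mL=-60/377, mR=24/61
obs B: pose=(-1,2,N) → sL=120/89, sR=24/25, mL=-60/89, mR=24/25
sensor matrix S = [[120/377, 24/61], [120/89, 24/25]]; det S = -2301696/10233665
solve [mL_A; mL_B] = S·[w00; w01] and [mR_A; mR_B] = S·[w10; w11]:
  w00 = -1/2, w01 = 0, w10 = 0, w11 = 1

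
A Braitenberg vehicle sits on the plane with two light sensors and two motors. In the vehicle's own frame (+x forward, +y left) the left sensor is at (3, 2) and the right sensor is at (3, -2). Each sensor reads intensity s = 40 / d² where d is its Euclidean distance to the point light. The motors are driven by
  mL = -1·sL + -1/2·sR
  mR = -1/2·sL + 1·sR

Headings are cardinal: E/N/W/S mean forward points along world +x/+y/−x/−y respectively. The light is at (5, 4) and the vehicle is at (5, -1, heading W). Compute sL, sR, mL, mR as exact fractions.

left sensor world pos  = (2, -3); dL² = 58
right sensor world pos = (2, 1); dR² = 18
sL = 40/58 = 20/29
sR = 40/18 = 20/9
mL = -1·sL + -1/2·sR = -470/261
mR = -1/2·sL + 1·sR = 490/261

20/29 20/9 -470/261 490/261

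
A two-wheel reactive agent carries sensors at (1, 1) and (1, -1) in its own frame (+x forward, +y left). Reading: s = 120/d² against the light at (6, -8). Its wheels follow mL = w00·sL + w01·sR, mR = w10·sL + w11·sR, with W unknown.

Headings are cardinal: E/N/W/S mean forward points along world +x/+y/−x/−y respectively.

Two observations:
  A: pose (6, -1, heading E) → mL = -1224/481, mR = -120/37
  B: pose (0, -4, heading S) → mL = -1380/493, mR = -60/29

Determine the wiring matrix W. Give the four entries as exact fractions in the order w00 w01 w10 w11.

-1/2 -1/2 0 -1

obs A: pose=(6,-1,E) → sL=24/13, sR=120/37, mL=-1224/481, mR=-120/37
obs B: pose=(0,-4,S) → sL=60/17, sR=60/29, mL=-1380/493, mR=-60/29
sensor matrix S = [[24/13, 120/37], [60/17, 60/29]]; det S = -1808640/237133
solve [mL_A; mL_B] = S·[w00; w01] and [mR_A; mR_B] = S·[w10; w11]:
  w00 = -1/2, w01 = -1/2, w10 = 0, w11 = -1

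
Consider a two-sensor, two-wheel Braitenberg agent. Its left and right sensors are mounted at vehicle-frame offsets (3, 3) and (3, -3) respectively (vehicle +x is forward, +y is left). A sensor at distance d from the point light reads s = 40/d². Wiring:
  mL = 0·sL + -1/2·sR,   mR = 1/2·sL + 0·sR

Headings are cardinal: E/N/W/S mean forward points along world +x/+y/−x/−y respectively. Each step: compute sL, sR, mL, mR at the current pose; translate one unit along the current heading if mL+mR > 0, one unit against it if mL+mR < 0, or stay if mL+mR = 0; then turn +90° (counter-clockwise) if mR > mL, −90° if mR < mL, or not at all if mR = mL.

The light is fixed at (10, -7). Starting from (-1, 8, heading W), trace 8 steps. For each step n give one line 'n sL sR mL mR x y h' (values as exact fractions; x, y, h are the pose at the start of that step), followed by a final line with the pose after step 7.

n=0: pose=(-1,8,W); sL=2/17, sR=1/13; mL=-1/26, mR=1/17; mL+mR=9/442 → advance +1; mR−mL=43/442 → turn +1·90°
n=1: pose=(-2,8,S); sL=8/45, sR=40/369; mL=-20/369, mR=4/45; mL+mR=64/1845 → advance +1; mR−mL=88/615 → turn +1·90°
n=2: pose=(-2,7,E); sL=4/37, sR=20/101; mL=-10/101, mR=2/37; mL+mR=-168/3737 → advance -1; mR−mL=572/3737 → turn +1·90°
n=3: pose=(-3,7,N); sL=8/109, sR=40/389; mL=-20/389, mR=4/109; mL+mR=-624/42401 → advance -1; mR−mL=3736/42401 → turn +1·90°
n=4: pose=(-3,6,W); sL=10/89, sR=5/64; mL=-5/128, mR=5/89; mL+mR=195/11392 → advance +1; mR−mL=1085/11392 → turn +1·90°
n=5: pose=(-4,6,S); sL=40/221, sR=40/389; mL=-20/389, mR=20/221; mL+mR=3360/85969 → advance +1; mR−mL=12200/85969 → turn +1·90°
n=6: pose=(-4,5,E); sL=20/173, sR=20/101; mL=-10/101, mR=10/173; mL+mR=-720/17473 → advance -1; mR−mL=2740/17473 → turn +1·90°
n=7: pose=(-5,5,N); sL=40/549, sR=40/369; mL=-20/369, mR=20/549; mL+mR=-400/22509 → advance -1; mR−mL=680/7503 → turn +1·90°

0 2/17 1/13 -1/26 1/17 -1 8 W
1 8/45 40/369 -20/369 4/45 -2 8 S
2 4/37 20/101 -10/101 2/37 -2 7 E
3 8/109 40/389 -20/389 4/109 -3 7 N
4 10/89 5/64 -5/128 5/89 -3 6 W
5 40/221 40/389 -20/389 20/221 -4 6 S
6 20/173 20/101 -10/101 10/173 -4 5 E
7 40/549 40/369 -20/369 20/549 -5 5 N
final -5 4 W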